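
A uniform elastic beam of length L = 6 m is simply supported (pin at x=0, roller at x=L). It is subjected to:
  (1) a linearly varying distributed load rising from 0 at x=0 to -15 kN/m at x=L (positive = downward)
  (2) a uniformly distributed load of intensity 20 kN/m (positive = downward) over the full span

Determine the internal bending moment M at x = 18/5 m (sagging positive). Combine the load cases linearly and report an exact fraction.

Load 1 — triangular load w₀=-15 kN/m (0→w₀ over full span):
  M_1 = w₀Lx/6 - w₀x³/(6L) = (-15)·6·(18/5)/6 - (-15)·(18/5)³/(6·6) = -864/25 kN·m
Load 2 — uniform load w=20 kN/m over full span:
  M_2 = wx(L-x)/2 = 20·(18/5)·(6-(18/5))/2 = 432/5 kN·m
Superposition: M = Σ M_i = 1296/25 kN·m ≈ 51.840000 kN·m

M(18/5) = 1296/25 kN·m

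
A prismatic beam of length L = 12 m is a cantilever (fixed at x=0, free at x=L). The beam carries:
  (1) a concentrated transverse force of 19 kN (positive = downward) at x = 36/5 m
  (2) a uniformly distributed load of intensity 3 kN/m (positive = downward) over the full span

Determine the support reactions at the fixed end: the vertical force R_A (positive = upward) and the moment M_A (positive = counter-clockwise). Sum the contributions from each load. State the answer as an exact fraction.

Load 1 — point force P=19 kN at a=36/5 m (b=L-a=24/5):
  R_A = P = 19 kN
  M_A = Pa = 19·(36/5) = 684/5 kN·m
Load 2 — uniform load w=3 kN/m over full span:
  R_A = wL = 3·12 = 36 kN
  M_A = wL²/2 = 3·12²/2 = 216 kN·m
Superposition: R_A = 55 kN, M_A = 1764/5 kN·m

R_A = 55 kN, M_A = 1764/5 kN·m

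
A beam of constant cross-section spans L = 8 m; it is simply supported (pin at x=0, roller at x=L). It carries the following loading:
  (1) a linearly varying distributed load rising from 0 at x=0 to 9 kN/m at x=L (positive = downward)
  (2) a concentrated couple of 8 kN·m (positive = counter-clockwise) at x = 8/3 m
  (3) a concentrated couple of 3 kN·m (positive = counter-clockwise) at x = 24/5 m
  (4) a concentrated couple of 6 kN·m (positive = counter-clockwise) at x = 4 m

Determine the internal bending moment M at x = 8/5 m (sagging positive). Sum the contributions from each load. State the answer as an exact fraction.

M(8/5) = 2729/125 kN·m

Load 1 — triangular load w₀=9 kN/m (0→w₀ over full span):
  M_1 = w₀Lx/6 - w₀x³/(6L) = 9·8·(8/5)/6 - 9·(8/5)³/(6·8) = 2304/125 kN·m
Load 2 — applied couple M₀=8 kN·m at a=8/3 m (b=L-a=16/3):
  M_2 = M₀x/L  [x≤a] = 8·(8/5)/8 = 8/5 kN·m
Load 3 — applied couple M₀=3 kN·m at a=24/5 m (b=L-a=16/5):
  M_3 = M₀x/L  [x≤a] = 3·(8/5)/8 = 3/5 kN·m
Load 4 — applied couple M₀=6 kN·m at a=4 m (b=L-a=4):
  M_4 = M₀x/L  [x≤a] = 6·(8/5)/8 = 6/5 kN·m
Superposition: M = Σ M_i = 2729/125 kN·m ≈ 21.832000 kN·m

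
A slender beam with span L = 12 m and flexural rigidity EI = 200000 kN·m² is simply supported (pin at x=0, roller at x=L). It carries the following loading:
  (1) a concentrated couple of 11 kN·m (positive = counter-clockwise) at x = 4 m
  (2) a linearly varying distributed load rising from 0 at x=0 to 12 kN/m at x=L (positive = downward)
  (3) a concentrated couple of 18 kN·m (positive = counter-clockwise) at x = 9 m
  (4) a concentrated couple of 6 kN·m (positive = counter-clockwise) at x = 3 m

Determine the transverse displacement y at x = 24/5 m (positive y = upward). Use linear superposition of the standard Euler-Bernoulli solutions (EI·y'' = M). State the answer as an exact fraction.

Load 1 — applied couple M₀=11 kN·m at a=4 m (b=L-a=8):
  y_1 = (M₀x³/(6L)-M₀(x-a)²/2+C₁x)/EI  [x>a] with C₁=M₀(3b²-L²)/(6L)=22/3 = (11·(24/5)³/(6·12)-11·((24/5)-4)²/2+(22/3)·(24/5))/200000 = 759/3125000 m
Load 2 — triangular load w₀=12 kN/m (0→w₀ over full span):
  y_2 = -w₀x(7L⁴-10L²x²+3x⁴)/(360LEI) = -12·(24/5)·(7·12⁴-10·12²·(24/5)²+3·(24/5)⁴)/(360·12·200000) = -369684/48828125 m
Load 3 — applied couple M₀=18 kN·m at a=9 m (b=L-a=3):
  y_3 = (M₀x³/(6L)+C₁x)/EI  [x≤a] with C₁=M₀(3b²-L²)/(6L)=-117/4 = (18·(24/5)³/(6·12)+(-117/4)·(24/5))/200000 = -7047/12500000 m
Load 4 — applied couple M₀=6 kN·m at a=3 m (b=L-a=9):
  y_4 = (M₀x³/(6L)-M₀(x-a)²/2+C₁x)/EI  [x>a] with C₁=M₀(3b²-L²)/(6L)=33/4 = (6·(24/5)³/(6·12)-6·((24/5)-3)²/2+(33/4)·(24/5))/200000 = 4887/25000000 m
Superposition: y = Σ y_i = -24051651/3125000000 m ≈ -0.007697 m

y(24/5) = -24051651/3125000000 m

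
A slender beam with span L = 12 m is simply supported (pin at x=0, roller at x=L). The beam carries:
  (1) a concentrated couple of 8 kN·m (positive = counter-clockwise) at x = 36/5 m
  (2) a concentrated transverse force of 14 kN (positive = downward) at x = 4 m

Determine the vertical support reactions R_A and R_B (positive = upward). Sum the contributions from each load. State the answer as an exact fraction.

R_A = 10 kN, R_B = 4 kN

Load 1 — applied couple M₀=8 kN·m at a=36/5 m (b=L-a=24/5):
  R_A = M₀/L = 8/12 = 2/3 kN
  R_B = -M₀/L = -8/12 = -2/3 kN
Load 2 — point force P=14 kN at a=4 m (b=L-a=8):
  R_A = Pb/L = 14·8/12 = 28/3 kN
  R_B = Pa/L = 14·4/12 = 14/3 kN
Superposition: R_A = 10 kN, R_B = 4 kN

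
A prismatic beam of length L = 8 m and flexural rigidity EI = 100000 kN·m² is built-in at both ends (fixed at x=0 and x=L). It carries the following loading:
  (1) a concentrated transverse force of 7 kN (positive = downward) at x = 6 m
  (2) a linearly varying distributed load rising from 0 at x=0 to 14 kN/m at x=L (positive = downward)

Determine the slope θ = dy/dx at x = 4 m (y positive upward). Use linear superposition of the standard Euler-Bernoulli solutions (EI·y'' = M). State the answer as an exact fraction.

Load 1 — point force P=7 kN at a=6 m (b=L-a=2):
  θ_1 = -Pb²x(2aL-(3a+b)x)/(2L³EI)  [x≤a] = -7·2²·4·(2·6·8-(3·6+2)·4)/(2·8³·100000) = -7/400000 rad
Load 2 — triangular load w₀=14 kN/m (0→w₀ over full span):
  θ_2 = -w₀(2x(L-x)(L-2x)(x+2L)+x²(L-x)²)/(120LEI) = -14·(2·4·(8-4)·(8-2·4)·(4+2·8)+4²·(8-4)²)/(120·8·100000) = -7/187500 rad
Superposition: θ = Σ θ_i = -329/6000000 rad ≈ -0.000055 rad

θ(4) = -329/6000000 rad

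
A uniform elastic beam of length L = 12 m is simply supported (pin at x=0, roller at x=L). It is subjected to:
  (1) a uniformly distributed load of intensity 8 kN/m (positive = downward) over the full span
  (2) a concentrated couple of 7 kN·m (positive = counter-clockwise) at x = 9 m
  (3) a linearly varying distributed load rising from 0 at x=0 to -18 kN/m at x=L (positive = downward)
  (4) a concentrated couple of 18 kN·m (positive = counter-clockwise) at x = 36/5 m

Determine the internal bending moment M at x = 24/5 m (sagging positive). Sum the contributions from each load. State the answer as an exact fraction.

Load 1 — uniform load w=8 kN/m over full span:
  M_1 = wx(L-x)/2 = 8·(24/5)·(12-(24/5))/2 = 3456/25 kN·m
Load 2 — applied couple M₀=7 kN·m at a=9 m (b=L-a=3):
  M_2 = M₀x/L  [x≤a] = 7·(24/5)/12 = 14/5 kN·m
Load 3 — triangular load w₀=-18 kN/m (0→w₀ over full span):
  M_3 = w₀Lx/6 - w₀x³/(6L) = (-18)·12·(24/5)/6 - (-18)·(24/5)³/(6·12) = -18144/125 kN·m
Load 4 — applied couple M₀=18 kN·m at a=36/5 m (b=L-a=24/5):
  M_4 = M₀x/L  [x≤a] = 18·(24/5)/12 = 36/5 kN·m
Superposition: M = Σ M_i = 386/125 kN·m ≈ 3.088000 kN·m

M(24/5) = 386/125 kN·m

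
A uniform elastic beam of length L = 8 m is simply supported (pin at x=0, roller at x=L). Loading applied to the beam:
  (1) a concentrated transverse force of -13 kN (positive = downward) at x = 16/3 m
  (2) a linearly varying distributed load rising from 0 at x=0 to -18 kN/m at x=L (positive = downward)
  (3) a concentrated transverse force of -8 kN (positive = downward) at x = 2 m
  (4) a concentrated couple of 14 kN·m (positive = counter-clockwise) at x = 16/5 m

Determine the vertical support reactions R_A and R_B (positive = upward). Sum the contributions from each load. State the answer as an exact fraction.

R_A = -391/12 kN, R_B = -725/12 kN

Load 1 — point force P=-13 kN at a=16/3 m (b=L-a=8/3):
  R_A = Pb/L = (-13)·(8/3)/8 = -13/3 kN
  R_B = Pa/L = (-13)·(16/3)/8 = -26/3 kN
Load 2 — triangular load w₀=-18 kN/m (0→w₀ over full span):
  R_A = w₀L/6 = (-18)·8/6 = -24 kN
  R_B = w₀L/3 = (-18)·8/3 = -48 kN
Load 3 — point force P=-8 kN at a=2 m (b=L-a=6):
  R_A = Pb/L = (-8)·6/8 = -6 kN
  R_B = Pa/L = (-8)·2/8 = -2 kN
Load 4 — applied couple M₀=14 kN·m at a=16/5 m (b=L-a=24/5):
  R_A = M₀/L = 14/8 = 7/4 kN
  R_B = -M₀/L = -14/8 = -7/4 kN
Superposition: R_A = -391/12 kN, R_B = -725/12 kN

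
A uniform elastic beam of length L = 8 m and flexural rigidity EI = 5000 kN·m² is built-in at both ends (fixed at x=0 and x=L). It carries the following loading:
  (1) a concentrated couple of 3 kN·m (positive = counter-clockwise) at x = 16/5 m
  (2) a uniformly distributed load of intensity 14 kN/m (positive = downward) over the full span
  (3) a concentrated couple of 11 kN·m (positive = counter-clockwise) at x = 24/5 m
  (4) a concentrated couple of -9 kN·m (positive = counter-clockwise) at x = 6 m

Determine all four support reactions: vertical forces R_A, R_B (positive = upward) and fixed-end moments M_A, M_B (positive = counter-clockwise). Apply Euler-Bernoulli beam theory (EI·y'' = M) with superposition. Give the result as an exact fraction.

R_A = 91607/1600 kN, M_A = 90881/1200 kN·m, R_B = 87593/1600 kN, M_B = -84839/1200 kN·m

Load 1 — applied couple M₀=3 kN·m at a=16/5 m (b=L-a=24/5):
  R_A = 6M₀ab/L³ = 6·3·(16/5)·(24/5)/8³ = 27/50 kN
  M_A = M₀b(2a-b)/L² = 3·(24/5)·(2·(16/5)-(24/5))/8² = 9/25 kN·m
  R_B = -6M₀ab/L³ = -6·3·(16/5)·(24/5)/8³ = -27/50 kN
  M_B = M₀a(2b-a)/L² = 3·(16/5)·(2·(24/5)-(16/5))/8² = 24/25 kN·m
Load 2 — uniform load w=14 kN/m over full span:
  R_A = wL/2 = 14·8/2 = 56 kN
  M_A = wL²/12 = 14·8²/12 = 224/3 kN·m
  R_B = wL/2 = 14·8/2 = 56 kN
  M_B = -wL²/12 = -14·8²/12 = -224/3 kN·m
Load 3 — applied couple M₀=11 kN·m at a=24/5 m (b=L-a=16/5):
  R_A = 6M₀ab/L³ = 6·11·(24/5)·(16/5)/8³ = 99/50 kN
  M_A = M₀b(2a-b)/L² = 11·(16/5)·(2·(24/5)-(16/5))/8² = 88/25 kN·m
  R_B = -6M₀ab/L³ = -6·11·(24/5)·(16/5)/8³ = -99/50 kN
  M_B = M₀a(2b-a)/L² = 11·(24/5)·(2·(16/5)-(24/5))/8² = 33/25 kN·m
Load 4 — applied couple M₀=-9 kN·m at a=6 m (b=L-a=2):
  R_A = 6M₀ab/L³ = 6·(-9)·6·2/8³ = -81/64 kN
  M_A = M₀b(2a-b)/L² = (-9)·2·(2·6-2)/8² = -45/16 kN·m
  R_B = -6M₀ab/L³ = -6·(-9)·6·2/8³ = 81/64 kN
  M_B = M₀a(2b-a)/L² = (-9)·6·(2·2-6)/8² = 27/16 kN·m
Superposition: R_A = 91607/1600 kN, M_A = 90881/1200 kN·m, R_B = 87593/1600 kN, M_B = -84839/1200 kN·m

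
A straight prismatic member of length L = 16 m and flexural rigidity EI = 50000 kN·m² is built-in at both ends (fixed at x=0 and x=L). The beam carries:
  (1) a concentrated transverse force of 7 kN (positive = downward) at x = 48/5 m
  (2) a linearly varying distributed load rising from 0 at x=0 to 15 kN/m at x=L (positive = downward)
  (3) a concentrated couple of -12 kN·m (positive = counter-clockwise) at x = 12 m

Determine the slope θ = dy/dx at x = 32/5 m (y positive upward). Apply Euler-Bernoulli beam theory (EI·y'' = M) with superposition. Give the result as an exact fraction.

Load 1 — point force P=7 kN at a=48/5 m (b=L-a=32/5):
  θ_1 = -Pb²x(2aL-(3a+b)x)/(2L³EI)  [x≤a] = -7·(32/5)²·(32/5)·(2·(48/5)·16-(3·(48/5)+(32/5))·(32/5))/(2·16³·50000) = -3584/9765625 rad
Load 2 — triangular load w₀=15 kN/m (0→w₀ over full span):
  θ_2 = -w₀(2x(L-x)(L-2x)(x+2L)+x²(L-x)²)/(120LEI) = -15·(2·(32/5)·(16-(32/5))·(16-2·(32/5))·((32/5)+2·16)+(32/5)²·(16-(32/5))²)/(120·16·50000) = -1152/390625 rad
Load 3 — applied couple M₀=-12 kN·m at a=12 m (b=L-a=4):
  θ_3 = (R_Ax²/2 - M_Ax)/EI  [x≤a] with R_A=-27/32, M_A=-15/4 = ((-27/32)·(32/5)²/2 - (-15/4)·(32/5))/50000 = 21/156250 rad
Superposition: θ = Σ θ_i = -62143/19531250 rad ≈ -0.003182 rad

θ(32/5) = -62143/19531250 rad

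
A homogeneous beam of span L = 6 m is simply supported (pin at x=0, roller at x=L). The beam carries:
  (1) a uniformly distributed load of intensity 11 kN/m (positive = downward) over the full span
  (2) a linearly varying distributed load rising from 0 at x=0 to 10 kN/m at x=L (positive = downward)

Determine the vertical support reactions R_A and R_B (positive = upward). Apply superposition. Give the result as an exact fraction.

R_A = 43 kN, R_B = 53 kN

Load 1 — uniform load w=11 kN/m over full span:
  R_A = wL/2 = 11·6/2 = 33 kN
  R_B = wL/2 = 11·6/2 = 33 kN
Load 2 — triangular load w₀=10 kN/m (0→w₀ over full span):
  R_A = w₀L/6 = 10·6/6 = 10 kN
  R_B = w₀L/3 = 10·6/3 = 20 kN
Superposition: R_A = 43 kN, R_B = 53 kN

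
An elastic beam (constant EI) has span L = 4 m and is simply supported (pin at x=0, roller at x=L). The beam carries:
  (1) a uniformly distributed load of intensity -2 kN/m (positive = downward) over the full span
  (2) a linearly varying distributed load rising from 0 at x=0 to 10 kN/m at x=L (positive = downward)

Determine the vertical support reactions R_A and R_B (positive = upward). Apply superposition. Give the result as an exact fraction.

Load 1 — uniform load w=-2 kN/m over full span:
  R_A = wL/2 = (-2)·4/2 = -4 kN
  R_B = wL/2 = (-2)·4/2 = -4 kN
Load 2 — triangular load w₀=10 kN/m (0→w₀ over full span):
  R_A = w₀L/6 = 10·4/6 = 20/3 kN
  R_B = w₀L/3 = 10·4/3 = 40/3 kN
Superposition: R_A = 8/3 kN, R_B = 28/3 kN

R_A = 8/3 kN, R_B = 28/3 kN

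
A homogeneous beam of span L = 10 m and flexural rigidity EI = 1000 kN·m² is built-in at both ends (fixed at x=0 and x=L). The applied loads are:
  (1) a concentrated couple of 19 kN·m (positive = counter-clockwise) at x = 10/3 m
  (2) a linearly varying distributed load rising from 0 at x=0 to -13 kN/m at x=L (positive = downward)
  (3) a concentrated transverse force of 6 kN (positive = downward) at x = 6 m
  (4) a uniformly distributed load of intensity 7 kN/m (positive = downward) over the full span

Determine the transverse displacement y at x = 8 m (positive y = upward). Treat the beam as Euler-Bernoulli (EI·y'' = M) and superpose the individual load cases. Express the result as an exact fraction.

y(8) = 101/562500 m

Load 1 — applied couple M₀=19 kN·m at a=10/3 m (b=L-a=20/3):
  y_1 = (R_Ax³/6 - M_Ax²/2 - M₀(x-a)²/2)/EI  [x>a] with R_A=38/15, M_A=0 = ((38/15)·8³/6 - 0·8²/2 - 19·(8-(10/3))²/2)/1000 = 209/22500 m
Load 2 — triangular load w₀=-13 kN/m (0→w₀ over full span):
  y_2 = -w₀x²(L-x)²(x+2L)/(120LEI) = -(-13)·8²·(10-8)²·(8+2·10)/(120·10·1000) = 728/9375 m
Load 3 — point force P=6 kN at a=6 m (b=L-a=4):
  y_3 = -Pa²(L-x)²(3bL-(3b+a)(L-x))/(6L³EI)  [x>a] = -6·6²·(10-8)²·(3·4·10-(3·4+6)·(10-8))/(6·10³·1000) = -189/15625 m
Load 4 — uniform load w=7 kN/m over full span:
  y_4 = -wx²(L-x)²/(24EI) = -7·8²·(10-8)²/(24·1000) = -28/375 m
Superposition: y = Σ y_i = 101/562500 m ≈ 0.000180 m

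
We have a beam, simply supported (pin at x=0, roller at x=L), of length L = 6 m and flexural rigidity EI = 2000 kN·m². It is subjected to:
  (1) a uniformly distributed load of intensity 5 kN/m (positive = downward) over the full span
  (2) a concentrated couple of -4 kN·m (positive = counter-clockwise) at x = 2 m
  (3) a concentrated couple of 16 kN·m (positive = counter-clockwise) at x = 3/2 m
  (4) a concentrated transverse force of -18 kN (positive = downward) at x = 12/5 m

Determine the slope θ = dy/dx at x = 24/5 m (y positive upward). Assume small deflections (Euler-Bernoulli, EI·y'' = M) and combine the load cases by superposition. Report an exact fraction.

θ(24/5) = -817/375000 rad

Load 1 — uniform load w=5 kN/m over full span:
  θ_1 = -w(L³-6Lx²+4x³)/(24EI) = -5·(6³-6·6·(24/5)²+4·(24/5)³)/(24·2000) = 891/50000 rad
Load 2 — applied couple M₀=-4 kN·m at a=2 m (b=L-a=4):
  θ_2 = (M₀x²/(2L)-M₀(x-a)+C₁)/EI  [x>a] with C₁=M₀(3b²-L²)/(6L)=-4/3 = ((-4)·(24/5)²/(2·6)-(-4)·((24/5)-2)+(-4/3))/2000 = 41/37500 rad
Load 3 — applied couple M₀=16 kN·m at a=3/2 m (b=L-a=9/2):
  θ_3 = (M₀x²/(2L)-M₀(x-a)+C₁)/EI  [x>a] with C₁=M₀(3b²-L²)/(6L)=11 = (16·(24/5)²/(2·6)-16·((24/5)-(3/2))+11)/2000 = -277/50000 rad
Load 4 — point force P=-18 kN at a=12/5 m (b=L-a=18/5):
  θ_4 = -Pa(2L²-6Lx+3x²+a²)/(6LEI)  [x>a] = -(-18)·(12/5)·(2·6²-6·6·(24/5)+3·(24/5)²+(12/5)²)/(6·6·2000) = -243/15625 rad
Superposition: θ = Σ θ_i = -817/375000 rad ≈ -0.002179 rad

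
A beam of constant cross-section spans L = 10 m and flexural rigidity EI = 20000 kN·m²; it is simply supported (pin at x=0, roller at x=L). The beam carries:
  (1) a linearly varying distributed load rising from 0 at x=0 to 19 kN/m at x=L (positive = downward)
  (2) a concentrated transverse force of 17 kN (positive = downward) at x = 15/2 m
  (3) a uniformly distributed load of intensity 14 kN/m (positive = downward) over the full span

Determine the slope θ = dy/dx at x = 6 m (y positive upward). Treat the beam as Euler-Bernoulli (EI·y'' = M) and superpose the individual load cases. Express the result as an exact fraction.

Load 1 — triangular load w₀=19 kN/m (0→w₀ over full span):
  θ_1 = -w₀(7L⁴-30L²x²+15x⁴)/(360LEI) = -19·(7·10⁴-30·10²·6²+15·6⁴)/(360·10·20000) = 551/112500 rad
Load 2 — point force P=17 kN at a=15/2 m (b=L-a=5/2):
  θ_2 = -Pb(L²-b²-3x²)/(6LEI)  [x≤a] = -17·(5/2)·(10²-(5/2)²-3·6²)/(6·10·20000) = 323/640000 rad
Load 3 — uniform load w=14 kN/m over full span:
  θ_3 = -w(L³-6Lx²+4x³)/(24EI) = -14·(10³-6·10·6²+4·6³)/(24·20000) = 259/30000 rad
Superposition: θ = Σ θ_i = 404231/28800000 rad ≈ 0.014036 rad

θ(6) = 404231/28800000 rad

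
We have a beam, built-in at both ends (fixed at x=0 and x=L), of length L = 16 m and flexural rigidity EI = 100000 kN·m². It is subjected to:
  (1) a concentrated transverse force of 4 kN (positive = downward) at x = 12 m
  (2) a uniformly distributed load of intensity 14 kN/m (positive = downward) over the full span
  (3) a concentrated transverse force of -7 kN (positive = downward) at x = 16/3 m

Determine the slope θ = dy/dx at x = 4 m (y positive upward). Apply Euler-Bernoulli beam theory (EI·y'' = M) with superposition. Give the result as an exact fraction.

Load 1 — point force P=4 kN at a=12 m (b=L-a=4):
  θ_1 = -Pb²x(2aL-(3a+b)x)/(2L³EI)  [x≤a] = -4·4²·4·(2·12·16-(3·12+4)·4)/(2·16³·100000) = -7/100000 rad
Load 2 — uniform load w=14 kN/m over full span:
  θ_2 = -wx(L-x)(L-2x)/(12EI) = -14·4·(16-4)·(16-2·4)/(12·100000) = -14/3125 rad
Load 3 — point force P=-7 kN at a=16/3 m (b=L-a=32/3):
  θ_3 = -Pb²x(2aL-(3a+b)x)/(2L³EI)  [x≤a] = -(-7)·(32/3)²·4·(2·(16/3)·16-(3·(16/3)+(32/3))·4)/(2·16³·100000) = 7/28125 rad
Superposition: θ = Σ θ_i = -3871/900000 rad ≈ -0.004301 rad

θ(4) = -3871/900000 rad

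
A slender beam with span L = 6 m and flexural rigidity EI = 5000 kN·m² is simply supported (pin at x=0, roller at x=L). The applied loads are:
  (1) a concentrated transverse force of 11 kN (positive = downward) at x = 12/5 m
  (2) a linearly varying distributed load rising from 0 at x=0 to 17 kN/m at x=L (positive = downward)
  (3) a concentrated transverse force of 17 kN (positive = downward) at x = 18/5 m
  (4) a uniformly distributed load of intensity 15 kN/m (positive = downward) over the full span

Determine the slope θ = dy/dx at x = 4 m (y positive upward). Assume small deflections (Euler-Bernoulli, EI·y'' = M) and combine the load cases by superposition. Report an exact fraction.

θ(4) = 73981/2812500 rad

Load 1 — point force P=11 kN at a=12/5 m (b=L-a=18/5):
  θ_1 = -Pa(2L²-6Lx+3x²+a²)/(6LEI)  [x>a] = -11·(12/5)·(2·6²-6·6·4+3·4²+(12/5)²)/(6·6·5000) = 209/78125 rad
Load 2 — triangular load w₀=17 kN/m (0→w₀ over full span):
  θ_2 = -w₀(7L⁴-30L²x²+15x⁴)/(360LEI) = -17·(7·6⁴-30·6²·4²+15·4⁴)/(360·6·5000) = 1547/225000 rad
Load 3 — point force P=17 kN at a=18/5 m (b=L-a=12/5):
  θ_3 = -Pa(2L²-6Lx+3x²+a²)/(6LEI)  [x>a] = -17·(18/5)·(2·6²-6·6·4+3·4²+(18/5)²)/(6·6·5000) = 1173/312500 rad
Load 4 — uniform load w=15 kN/m over full span:
  θ_4 = -w(L³-6Lx²+4x³)/(24EI) = -15·(6³-6·6·4²+4·4³)/(24·5000) = 13/1000 rad
Superposition: θ = Σ θ_i = 73981/2812500 rad ≈ 0.026304 rad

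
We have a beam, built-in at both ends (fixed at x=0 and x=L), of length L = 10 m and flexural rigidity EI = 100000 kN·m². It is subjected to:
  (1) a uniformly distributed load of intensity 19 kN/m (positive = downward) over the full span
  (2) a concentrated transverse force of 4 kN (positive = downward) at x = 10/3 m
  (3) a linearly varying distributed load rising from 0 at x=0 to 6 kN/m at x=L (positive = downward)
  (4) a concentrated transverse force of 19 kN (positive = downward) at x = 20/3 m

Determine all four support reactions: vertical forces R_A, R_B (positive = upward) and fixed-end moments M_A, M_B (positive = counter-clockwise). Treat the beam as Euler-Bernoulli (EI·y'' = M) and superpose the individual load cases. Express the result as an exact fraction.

Load 1 — uniform load w=19 kN/m over full span:
  R_A = wL/2 = 19·10/2 = 95 kN
  M_A = wL²/12 = 19·10²/12 = 475/3 kN·m
  R_B = wL/2 = 19·10/2 = 95 kN
  M_B = -wL²/12 = -19·10²/12 = -475/3 kN·m
Load 2 — point force P=4 kN at a=10/3 m (b=L-a=20/3):
  R_A = Pb²(3a+b)/L³ = 4·(20/3)²·(3·(10/3)+(20/3))/10³ = 80/27 kN
  M_A = Pab²/L² = 4·(10/3)·(20/3)²/10² = 160/27 kN·m
  R_B = Pa²(a+3b)/L³ = 4·(10/3)²·((10/3)+3·(20/3))/10³ = 28/27 kN
  M_B = -Pa²b/L² = -4·(10/3)²·(20/3)/10² = -80/27 kN·m
Load 3 — triangular load w₀=6 kN/m (0→w₀ over full span):
  R_A = 3w₀L/20 = 3·6·10/20 = 9 kN
  M_A = w₀L²/30 = 6·10²/30 = 20 kN·m
  R_B = 7w₀L/20 = 7·6·10/20 = 21 kN
  M_B = -w₀L²/20 = -6·10²/20 = -30 kN·m
Load 4 — point force P=19 kN at a=20/3 m (b=L-a=10/3):
  R_A = Pb²(3a+b)/L³ = 19·(10/3)²·(3·(20/3)+(10/3))/10³ = 133/27 kN
  M_A = Pab²/L² = 19·(20/3)·(10/3)²/10² = 380/27 kN·m
  R_B = Pa²(a+3b)/L³ = 19·(20/3)²·((20/3)+3·(10/3))/10³ = 380/27 kN
  M_B = -Pa²b/L² = -19·(20/3)²·(10/3)/10² = -760/27 kN·m
Superposition: R_A = 1007/9 kN, M_A = 595/3 kN·m, R_B = 1180/9 kN, M_B = -1975/9 kN·m

R_A = 1007/9 kN, M_A = 595/3 kN·m, R_B = 1180/9 kN, M_B = -1975/9 kN·m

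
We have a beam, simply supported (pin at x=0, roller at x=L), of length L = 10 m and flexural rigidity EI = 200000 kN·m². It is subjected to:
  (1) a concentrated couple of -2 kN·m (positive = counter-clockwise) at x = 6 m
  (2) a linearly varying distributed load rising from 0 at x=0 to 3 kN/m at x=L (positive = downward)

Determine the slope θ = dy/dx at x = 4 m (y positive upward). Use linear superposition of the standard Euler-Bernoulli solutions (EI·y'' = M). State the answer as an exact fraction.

θ(4) = -107/1000000 rad

Load 1 — applied couple M₀=-2 kN·m at a=6 m (b=L-a=4):
  θ_1 = (M₀x²/(2L)+C₁)/EI  [x≤a] with C₁=M₀(3b²-L²)/(6L)=26/15 = ((-2)·4²/(2·10)+(26/15))/200000 = 1/1500000 rad
Load 2 — triangular load w₀=3 kN/m (0→w₀ over full span):
  θ_2 = -w₀(7L⁴-30L²x²+15x⁴)/(360LEI) = -3·(7·10⁴-30·10²·4²+15·4⁴)/(360·10·200000) = -323/3000000 rad
Superposition: θ = Σ θ_i = -107/1000000 rad ≈ -0.000107 rad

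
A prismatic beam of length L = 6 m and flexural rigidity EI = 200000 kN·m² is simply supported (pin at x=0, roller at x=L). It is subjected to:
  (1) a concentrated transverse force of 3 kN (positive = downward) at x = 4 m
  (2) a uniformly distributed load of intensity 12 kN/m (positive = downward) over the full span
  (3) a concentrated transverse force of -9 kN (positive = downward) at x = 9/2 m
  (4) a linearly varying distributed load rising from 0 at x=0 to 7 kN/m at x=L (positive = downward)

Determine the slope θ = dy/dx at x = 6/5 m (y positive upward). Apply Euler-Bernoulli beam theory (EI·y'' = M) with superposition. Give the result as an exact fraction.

θ(6/5) = -6214433/12000000000 rad

Load 1 — point force P=3 kN at a=4 m (b=L-a=2):
  θ_1 = -Pb(L²-b²-3x²)/(6LEI)  [x≤a] = -3·2·(6²-2²-3·(6/5)²)/(6·6·200000) = -173/7500000 rad
Load 2 — uniform load w=12 kN/m over full span:
  θ_2 = -w(L³-6Lx²+4x³)/(24EI) = -12·(6³-6·6·(6/5)²+4·(6/5)³)/(24·200000) = -2673/6250000 rad
Load 3 — point force P=-9 kN at a=9/2 m (b=L-a=3/2):
  θ_3 = -Pb(L²-b²-3x²)/(6LEI)  [x≤a] = -(-9)·(3/2)·(6²-(3/2)²-3·(6/5)²)/(6·6·200000) = 8829/160000000 rad
Load 4 — triangular load w₀=7 kN/m (0→w₀ over full span):
  θ_4 = -w₀(7L⁴-30L²x²+15x⁴)/(360LEI) = -7·(7·6⁴-30·6²·(6/5)²+15·(6/5)⁴)/(360·6·200000) = -1911/15625000 rad
Superposition: θ = Σ θ_i = -6214433/12000000000 rad ≈ -0.000518 rad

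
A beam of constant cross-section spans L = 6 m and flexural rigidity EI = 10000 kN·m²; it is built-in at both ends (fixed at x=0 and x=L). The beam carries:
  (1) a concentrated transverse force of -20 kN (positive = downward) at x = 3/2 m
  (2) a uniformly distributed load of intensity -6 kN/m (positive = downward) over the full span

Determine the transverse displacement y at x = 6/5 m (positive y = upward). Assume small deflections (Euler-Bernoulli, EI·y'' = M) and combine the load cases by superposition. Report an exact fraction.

y(6/5) = 38961/25000000 m

Load 1 — point force P=-20 kN at a=3/2 m (b=L-a=9/2):
  y_1 = -Pb²x²(3aL-(3a+b)x)/(6L³EI)  [x≤a] = -(-20)·(9/2)²·(6/5)²·(3·(3/2)·6-(3·(3/2)+(9/2))·(6/5))/(6·6³·10000) = 729/1000000 m
Load 2 — uniform load w=-6 kN/m over full span:
  y_2 = -wx²(L-x)²/(24EI) = -(-6)·(6/5)²·(6-(6/5))²/(24·10000) = 324/390625 m
Superposition: y = Σ y_i = 38961/25000000 m ≈ 0.001558 m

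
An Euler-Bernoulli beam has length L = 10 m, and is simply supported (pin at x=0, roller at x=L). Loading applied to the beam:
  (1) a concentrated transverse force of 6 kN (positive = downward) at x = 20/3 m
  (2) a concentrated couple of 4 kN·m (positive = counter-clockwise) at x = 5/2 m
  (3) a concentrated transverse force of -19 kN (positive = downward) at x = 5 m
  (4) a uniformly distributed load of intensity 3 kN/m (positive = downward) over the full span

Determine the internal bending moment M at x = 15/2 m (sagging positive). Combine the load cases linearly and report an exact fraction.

Load 1 — point force P=6 kN at a=20/3 m (b=L-a=10/3):
  M_1 = Pa(L-x)/L  [x>a] = 6·(20/3)·(10-(15/2))/10 = 10 kN·m
Load 2 — applied couple M₀=4 kN·m at a=5/2 m (b=L-a=15/2):
  M_2 = M₀x/L - M₀  [x>a] = 4·(15/2)/10 - 4 = -1 kN·m
Load 3 — point force P=-19 kN at a=5 m (b=L-a=5):
  M_3 = Pa(L-x)/L  [x>a] = (-19)·5·(10-(15/2))/10 = -95/4 kN·m
Load 4 — uniform load w=3 kN/m over full span:
  M_4 = wx(L-x)/2 = 3·(15/2)·(10-(15/2))/2 = 225/8 kN·m
Superposition: M = Σ M_i = 107/8 kN·m ≈ 13.375000 kN·m

M(15/2) = 107/8 kN·m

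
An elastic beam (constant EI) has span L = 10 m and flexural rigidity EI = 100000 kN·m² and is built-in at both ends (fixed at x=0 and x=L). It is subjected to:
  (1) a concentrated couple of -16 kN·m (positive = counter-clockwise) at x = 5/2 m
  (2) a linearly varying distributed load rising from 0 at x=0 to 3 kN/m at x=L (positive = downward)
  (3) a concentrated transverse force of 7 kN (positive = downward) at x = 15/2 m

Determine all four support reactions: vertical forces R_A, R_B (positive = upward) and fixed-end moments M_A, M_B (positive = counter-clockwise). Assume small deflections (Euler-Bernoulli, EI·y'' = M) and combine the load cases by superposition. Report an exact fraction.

R_A = 607/160 kN, M_A = 521/32 kN·m, R_B = 2913/160 kN, M_B = -955/32 kN·m

Load 1 — applied couple M₀=-16 kN·m at a=5/2 m (b=L-a=15/2):
  R_A = 6M₀ab/L³ = 6·(-16)·(5/2)·(15/2)/10³ = -9/5 kN
  M_A = M₀b(2a-b)/L² = (-16)·(15/2)·(2·(5/2)-(15/2))/10² = 3 kN·m
  R_B = -6M₀ab/L³ = -6·(-16)·(5/2)·(15/2)/10³ = 9/5 kN
  M_B = M₀a(2b-a)/L² = (-16)·(5/2)·(2·(15/2)-(5/2))/10² = -5 kN·m
Load 2 — triangular load w₀=3 kN/m (0→w₀ over full span):
  R_A = 3w₀L/20 = 3·3·10/20 = 9/2 kN
  M_A = w₀L²/30 = 3·10²/30 = 10 kN·m
  R_B = 7w₀L/20 = 7·3·10/20 = 21/2 kN
  M_B = -w₀L²/20 = -3·10²/20 = -15 kN·m
Load 3 — point force P=7 kN at a=15/2 m (b=L-a=5/2):
  R_A = Pb²(3a+b)/L³ = 7·(5/2)²·(3·(15/2)+(5/2))/10³ = 35/32 kN
  M_A = Pab²/L² = 7·(15/2)·(5/2)²/10² = 105/32 kN·m
  R_B = Pa²(a+3b)/L³ = 7·(15/2)²·((15/2)+3·(5/2))/10³ = 189/32 kN
  M_B = -Pa²b/L² = -7·(15/2)²·(5/2)/10² = -315/32 kN·m
Superposition: R_A = 607/160 kN, M_A = 521/32 kN·m, R_B = 2913/160 kN, M_B = -955/32 kN·m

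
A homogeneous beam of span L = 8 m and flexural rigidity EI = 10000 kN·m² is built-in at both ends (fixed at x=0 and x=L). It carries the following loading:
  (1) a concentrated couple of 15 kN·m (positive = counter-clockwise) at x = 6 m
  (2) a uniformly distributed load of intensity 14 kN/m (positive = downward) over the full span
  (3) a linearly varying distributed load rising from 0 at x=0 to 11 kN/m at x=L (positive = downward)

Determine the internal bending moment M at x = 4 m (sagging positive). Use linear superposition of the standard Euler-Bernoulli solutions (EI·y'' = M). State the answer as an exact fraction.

Load 1 — applied couple M₀=15 kN·m at a=6 m (b=L-a=2):
  M_1 = R_Ax - M_A  [x≤a] with R_A=135/64, M_A=75/16 = (135/64)·4 - (75/16) = 15/4 kN·m
Load 2 — uniform load w=14 kN/m over full span:
  M_2 = wLx/2 - wL²/12 - wx²/2 = 14·8·4/2 - 14·8²/12 - 14·4²/2 = 112/3 kN·m
Load 3 — triangular load w₀=11 kN/m (0→w₀ over full span):
  M_3 = 3w₀Lx/20 - w₀L²/30 - w₀x³/(6L) = 3·11·8·4/20 - 11·8²/30 - 11·4³/(6·8) = 44/3 kN·m
Superposition: M = Σ M_i = 223/4 kN·m ≈ 55.750000 kN·m

M(4) = 223/4 kN·m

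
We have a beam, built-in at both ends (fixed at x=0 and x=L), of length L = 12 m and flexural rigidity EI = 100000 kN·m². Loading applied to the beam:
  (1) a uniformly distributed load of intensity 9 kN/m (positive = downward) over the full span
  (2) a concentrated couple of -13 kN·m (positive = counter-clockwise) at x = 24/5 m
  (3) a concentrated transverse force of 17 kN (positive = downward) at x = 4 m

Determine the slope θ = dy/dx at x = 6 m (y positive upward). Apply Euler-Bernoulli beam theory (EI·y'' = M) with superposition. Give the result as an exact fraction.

θ(6) = 77/937500 rad

Load 1 — uniform load w=9 kN/m over full span:
  θ_1 = -wx(L-x)(L-2x)/(12EI) = -9·6·(12-6)·(12-2·6)/(12·100000) = 0 rad
Load 2 — applied couple M₀=-13 kN·m at a=24/5 m (b=L-a=36/5):
  θ_2 = (R_Ax²/2 - M_Ax - M₀(x-a))/EI  [x>a] with R_A=-39/25, M_A=-39/25 = ((-39/25)·6²/2 - (-39/25)·6 - (-13)·(6-(24/5)))/100000 = -39/1250000 rad
Load 3 — point force P=17 kN at a=4 m (b=L-a=8):
  θ_3 = Pa²(L-x)(2bL-(3b+a)(L-x))/(2L³EI)  [x>a] = 17·4²·(12-6)·(2·8·12-(3·8+4)·(12-6))/(2·12³·100000) = 17/150000 rad
Superposition: θ = Σ θ_i = 77/937500 rad ≈ 0.000082 rad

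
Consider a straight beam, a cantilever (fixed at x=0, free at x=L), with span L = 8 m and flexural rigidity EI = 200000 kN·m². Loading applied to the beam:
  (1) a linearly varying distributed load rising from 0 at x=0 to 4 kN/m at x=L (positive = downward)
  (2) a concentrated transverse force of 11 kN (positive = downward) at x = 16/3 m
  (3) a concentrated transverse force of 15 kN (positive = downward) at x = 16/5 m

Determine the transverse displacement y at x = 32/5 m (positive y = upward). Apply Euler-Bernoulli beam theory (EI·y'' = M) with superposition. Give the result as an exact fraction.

y(32/5) = -44020736/3955078125 m

Load 1 — triangular load w₀=4 kN/m (0→w₀ over full span):
  y_1 = (w₀Lx³/12-w₀L²x²/6-w₀x⁵/(120L))/EI = (4·8·(32/5)³/12-4·8²·(32/5)²/6-4·(32/5)⁵/(120·8))/200000 = -800768/146484375 m
Load 2 — point force P=11 kN at a=16/3 m (b=L-a=8/3):
  y_2 = -Pa²(3x-a)/(6EI)  [x>a] = -11·(16/3)²·(3·(32/5)-(16/3))/(6·200000) = -4576/1265625 m
Load 3 — point force P=15 kN at a=16/5 m (b=L-a=24/5):
  y_3 = -Pa²(3x-a)/(6EI)  [x>a] = -15·(16/5)²·(3·(32/5)-(16/5))/(6·200000) = -32/15625 m
Superposition: y = Σ y_i = -44020736/3955078125 m ≈ -0.011130 m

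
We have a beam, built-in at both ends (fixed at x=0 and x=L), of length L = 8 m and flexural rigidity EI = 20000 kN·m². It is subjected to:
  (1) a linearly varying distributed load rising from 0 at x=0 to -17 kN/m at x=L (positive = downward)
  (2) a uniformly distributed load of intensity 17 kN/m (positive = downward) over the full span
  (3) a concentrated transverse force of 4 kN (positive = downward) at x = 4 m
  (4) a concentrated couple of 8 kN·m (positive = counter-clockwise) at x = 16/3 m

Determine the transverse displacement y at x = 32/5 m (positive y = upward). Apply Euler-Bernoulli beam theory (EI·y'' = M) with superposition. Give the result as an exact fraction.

Load 1 — triangular load w₀=-17 kN/m (0→w₀ over full span):
  y_1 = -w₀x²(L-x)²(x+2L)/(120LEI) = -(-17)·(32/5)²·(8-(32/5))²·((32/5)+2·8)/(120·8·20000) = 60928/29296875 m
Load 2 — uniform load w=17 kN/m over full span:
  y_2 = -wx²(L-x)²/(24EI) = -17·(32/5)²·(8-(32/5))²/(24·20000) = -4352/1171875 m
Load 3 — point force P=4 kN at a=4 m (b=L-a=4):
  y_3 = -Pa²(L-x)²(3bL-(3b+a)(L-x))/(6L³EI)  [x>a] = -4·4²·(8-(32/5))²·(3·4·8-(3·4+4)·(8-(32/5)))/(6·8³·20000) = -44/234375 m
Load 4 — applied couple M₀=8 kN·m at a=16/3 m (b=L-a=8/3):
  y_4 = (R_Ax³/6 - M_Ax²/2 - M₀(x-a)²/2)/EI  [x>a] with R_A=4/3, M_A=8/3 = ((4/3)·(32/5)³/6 - (8/3)·(32/5)²/2 - 8·((32/5)-(16/3))²/2)/20000 = -32/703125 m
Superposition: y = Σ y_i = -164116/87890625 m ≈ -0.001867 m

y(32/5) = -164116/87890625 m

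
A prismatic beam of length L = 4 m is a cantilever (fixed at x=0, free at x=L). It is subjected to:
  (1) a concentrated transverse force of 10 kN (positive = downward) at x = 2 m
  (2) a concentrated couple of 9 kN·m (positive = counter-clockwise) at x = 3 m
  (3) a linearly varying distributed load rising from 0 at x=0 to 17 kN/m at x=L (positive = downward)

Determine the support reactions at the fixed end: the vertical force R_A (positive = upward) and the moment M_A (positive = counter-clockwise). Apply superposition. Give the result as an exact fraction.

R_A = 44 kN, M_A = 305/3 kN·m

Load 1 — point force P=10 kN at a=2 m (b=L-a=2):
  R_A = P = 10 kN
  M_A = Pa = 10·2 = 20 kN·m
Load 2 — applied couple M₀=9 kN·m at a=3 m (b=L-a=1):
  R_A = 0 kN
  M_A = -M₀ = -9 kN·m
Load 3 — triangular load w₀=17 kN/m (0→w₀ over full span):
  R_A = w₀L/2 = 17·4/2 = 34 kN
  M_A = w₀L²/3 = 17·4²/3 = 272/3 kN·m
Superposition: R_A = 44 kN, M_A = 305/3 kN·m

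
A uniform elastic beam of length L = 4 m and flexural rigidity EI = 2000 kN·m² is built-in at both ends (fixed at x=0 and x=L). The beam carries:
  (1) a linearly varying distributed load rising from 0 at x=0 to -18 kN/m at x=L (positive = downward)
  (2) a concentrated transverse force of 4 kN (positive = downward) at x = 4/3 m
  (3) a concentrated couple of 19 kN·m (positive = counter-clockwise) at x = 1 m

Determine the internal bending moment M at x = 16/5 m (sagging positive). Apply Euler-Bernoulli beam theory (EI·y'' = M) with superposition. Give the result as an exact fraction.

M(16/5) = 16613/18000 kN·m

Load 1 — triangular load w₀=-18 kN/m (0→w₀ over full span):
  M_1 = 3w₀Lx/20 - w₀L²/30 - w₀x³/(6L) = 3·(-18)·4·(16/5)/20 - (-18)·4²/30 - (-18)·(16/5)³/(6·4) = -48/125 kN·m
Load 2 — point force P=4 kN at a=4/3 m (b=L-a=8/3):
  M_2 = Pa²(a+3b)(L-x)/L³ - Pa²b/L²  [x>a] = 4·(4/3)²·((4/3)+3·(8/3))·(4-(16/5))/4³ - 4·(4/3)²·(8/3)/4² = -16/45 kN·m
Load 3 — applied couple M₀=19 kN·m at a=1 m (b=L-a=3):
  M_3 = R_Ax - M_A - M₀  [x>a] with R_A=171/32, M_A=-57/16 = (171/32)·(16/5) - (-57/16) - 19 = 133/80 kN·m
Superposition: M = Σ M_i = 16613/18000 kN·m ≈ 0.922944 kN·m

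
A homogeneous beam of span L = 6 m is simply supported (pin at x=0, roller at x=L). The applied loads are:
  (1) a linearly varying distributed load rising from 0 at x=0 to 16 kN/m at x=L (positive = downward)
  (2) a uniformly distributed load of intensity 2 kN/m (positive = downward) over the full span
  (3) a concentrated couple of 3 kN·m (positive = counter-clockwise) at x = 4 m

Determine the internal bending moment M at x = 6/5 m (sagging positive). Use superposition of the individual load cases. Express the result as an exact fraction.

Load 1 — triangular load w₀=16 kN/m (0→w₀ over full span):
  M_1 = w₀Lx/6 - w₀x³/(6L) = 16·6·(6/5)/6 - 16·(6/5)³/(6·6) = 2304/125 kN·m
Load 2 — uniform load w=2 kN/m over full span:
  M_2 = wx(L-x)/2 = 2·(6/5)·(6-(6/5))/2 = 144/25 kN·m
Load 3 — applied couple M₀=3 kN·m at a=4 m (b=L-a=2):
  M_3 = M₀x/L  [x≤a] = 3·(6/5)/6 = 3/5 kN·m
Superposition: M = Σ M_i = 3099/125 kN·m ≈ 24.792000 kN·m

M(6/5) = 3099/125 kN·m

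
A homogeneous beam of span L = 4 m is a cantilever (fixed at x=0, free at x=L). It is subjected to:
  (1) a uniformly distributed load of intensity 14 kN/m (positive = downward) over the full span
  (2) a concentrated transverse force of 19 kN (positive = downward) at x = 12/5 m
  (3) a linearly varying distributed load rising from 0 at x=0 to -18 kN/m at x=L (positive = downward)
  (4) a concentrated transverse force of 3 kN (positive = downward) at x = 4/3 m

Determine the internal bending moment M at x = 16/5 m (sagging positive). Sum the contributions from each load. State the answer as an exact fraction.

Load 1 — uniform load w=14 kN/m over full span:
  M_1 = -w(L-x)²/2 = -14·(4-(16/5))²/2 = -112/25 kN·m
Load 2 — point force P=19 kN at a=12/5 m (b=L-a=8/5):
  M_2 = 0  [x>a] = 0 kN·m
Load 3 — triangular load w₀=-18 kN/m (0→w₀ over full span):
  M_3 = w₀Lx/2 - w₀L²/3 - w₀x³/(6L) = (-18)·4·(16/5)/2 - (-18)·4²/3 - (-18)·(16/5)³/(6·4) = 672/125 kN·m
Load 4 — point force P=3 kN at a=4/3 m (b=L-a=8/3):
  M_4 = 0  [x>a] = 0 kN·m
Superposition: M = Σ M_i = 112/125 kN·m ≈ 0.896000 kN·m

M(16/5) = 112/125 kN·m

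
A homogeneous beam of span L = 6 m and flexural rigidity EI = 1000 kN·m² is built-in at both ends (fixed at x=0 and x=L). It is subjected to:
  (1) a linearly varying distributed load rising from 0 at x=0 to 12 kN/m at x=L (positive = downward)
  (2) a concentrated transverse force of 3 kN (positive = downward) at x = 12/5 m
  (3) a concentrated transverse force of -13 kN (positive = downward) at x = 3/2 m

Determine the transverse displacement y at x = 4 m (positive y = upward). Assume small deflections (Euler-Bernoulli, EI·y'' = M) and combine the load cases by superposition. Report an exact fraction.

y(4) = -29021/2000000 m

Load 1 — triangular load w₀=12 kN/m (0→w₀ over full span):
  y_1 = -w₀x²(L-x)²(x+2L)/(120LEI) = -12·4²·(6-4)²·(4+2·6)/(120·6·1000) = -32/1875 m
Load 2 — point force P=3 kN at a=12/5 m (b=L-a=18/5):
  y_2 = -Pa²(L-x)²(3bL-(3b+a)(L-x))/(6L³EI)  [x>a] = -3·(12/5)²·(6-4)²·(3·(18/5)·6-(3·(18/5)+(12/5))·(6-4))/(6·6³·1000) = -32/15625 m
Load 3 — point force P=-13 kN at a=3/2 m (b=L-a=9/2):
  y_3 = -Pa²(L-x)²(3bL-(3b+a)(L-x))/(6L³EI)  [x>a] = -(-13)·(3/2)²·(6-4)²·(3·(9/2)·6-(3·(9/2)+(3/2))·(6-4))/(6·6³·1000) = 221/48000 m
Superposition: y = Σ y_i = -29021/2000000 m ≈ -0.014511 m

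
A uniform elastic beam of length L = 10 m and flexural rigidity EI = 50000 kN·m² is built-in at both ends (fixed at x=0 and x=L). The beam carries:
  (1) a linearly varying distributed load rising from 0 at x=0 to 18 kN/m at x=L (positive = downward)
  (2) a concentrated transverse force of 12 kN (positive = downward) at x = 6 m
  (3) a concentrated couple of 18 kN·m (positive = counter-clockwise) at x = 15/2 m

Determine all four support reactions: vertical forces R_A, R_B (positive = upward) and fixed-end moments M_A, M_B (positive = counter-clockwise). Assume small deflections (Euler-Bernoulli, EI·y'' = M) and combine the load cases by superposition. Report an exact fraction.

Load 1 — triangular load w₀=18 kN/m (0→w₀ over full span):
  R_A = 3w₀L/20 = 3·18·10/20 = 27 kN
  M_A = w₀L²/30 = 18·10²/30 = 60 kN·m
  R_B = 7w₀L/20 = 7·18·10/20 = 63 kN
  M_B = -w₀L²/20 = -18·10²/20 = -90 kN·m
Load 2 — point force P=12 kN at a=6 m (b=L-a=4):
  R_A = Pb²(3a+b)/L³ = 12·4²·(3·6+4)/10³ = 528/125 kN
  M_A = Pab²/L² = 12·6·4²/10² = 288/25 kN·m
  R_B = Pa²(a+3b)/L³ = 12·6²·(6+3·4)/10³ = 972/125 kN
  M_B = -Pa²b/L² = -12·6²·4/10² = -432/25 kN·m
Load 3 — applied couple M₀=18 kN·m at a=15/2 m (b=L-a=5/2):
  R_A = 6M₀ab/L³ = 6·18·(15/2)·(5/2)/10³ = 81/40 kN
  M_A = M₀b(2a-b)/L² = 18·(5/2)·(2·(15/2)-(5/2))/10² = 45/8 kN·m
  R_B = -6M₀ab/L³ = -6·18·(15/2)·(5/2)/10³ = -81/40 kN
  M_B = M₀a(2b-a)/L² = 18·(15/2)·(2·(5/2)-(15/2))/10² = -27/8 kN·m
Superposition: R_A = 33249/1000 kN, M_A = 15429/200 kN·m, R_B = 68751/1000 kN, M_B = -22131/200 kN·m

R_A = 33249/1000 kN, M_A = 15429/200 kN·m, R_B = 68751/1000 kN, M_B = -22131/200 kN·m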